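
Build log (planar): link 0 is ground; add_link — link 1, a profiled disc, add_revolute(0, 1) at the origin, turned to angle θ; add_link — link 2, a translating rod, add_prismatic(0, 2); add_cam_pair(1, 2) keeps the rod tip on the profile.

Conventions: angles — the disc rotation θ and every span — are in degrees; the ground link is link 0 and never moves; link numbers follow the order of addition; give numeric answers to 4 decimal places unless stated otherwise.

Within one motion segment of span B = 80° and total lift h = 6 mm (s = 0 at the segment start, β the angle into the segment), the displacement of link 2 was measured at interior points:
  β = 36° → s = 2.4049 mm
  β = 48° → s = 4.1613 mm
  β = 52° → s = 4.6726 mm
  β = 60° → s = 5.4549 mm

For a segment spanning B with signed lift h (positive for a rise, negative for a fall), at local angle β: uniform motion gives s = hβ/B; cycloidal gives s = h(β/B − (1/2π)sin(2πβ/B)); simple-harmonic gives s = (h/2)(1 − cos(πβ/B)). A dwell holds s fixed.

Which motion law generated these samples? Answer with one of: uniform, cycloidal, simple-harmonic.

candidates at β/B = r: uniform s = h·r (linear in β); cycloidal s = h·(r − sin(2πr)/(2π)); simple-harmonic s = (h/2)(1 − cos(πr))
β=36°: printed 2.4049 | uniform 2.7000, cycloidal 2.4049, simple-harmonic 2.5307
β=48°: printed 4.1613 | uniform 3.6000, cycloidal 4.1613, simple-harmonic 3.9271
β=52°: printed 4.6726 | uniform 3.9000, cycloidal 4.6726, simple-harmonic 4.3620
β=60°: printed 5.4549 | uniform 4.5000, cycloidal 5.4549, simple-harmonic 5.1213
only one law matches every sample → cycloidal

cycloidal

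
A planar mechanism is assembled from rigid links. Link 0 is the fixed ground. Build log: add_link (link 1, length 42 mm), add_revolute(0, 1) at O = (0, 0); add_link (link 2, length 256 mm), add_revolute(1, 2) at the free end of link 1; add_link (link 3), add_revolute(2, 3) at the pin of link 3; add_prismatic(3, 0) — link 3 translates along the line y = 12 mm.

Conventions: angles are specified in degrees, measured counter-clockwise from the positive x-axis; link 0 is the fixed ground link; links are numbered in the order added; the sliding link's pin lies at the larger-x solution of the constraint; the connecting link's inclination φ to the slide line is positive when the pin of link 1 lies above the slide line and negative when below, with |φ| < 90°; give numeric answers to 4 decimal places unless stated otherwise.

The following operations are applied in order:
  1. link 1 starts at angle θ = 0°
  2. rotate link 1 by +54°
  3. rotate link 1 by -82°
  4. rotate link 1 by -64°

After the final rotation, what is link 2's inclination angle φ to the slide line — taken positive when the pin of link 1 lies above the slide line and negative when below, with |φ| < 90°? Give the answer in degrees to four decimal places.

geometry: r = 42 mm, L = 256 mm, e = 12 mm; θ starts at 0°
rotate link 1 by +54°: θ ← 0° +54° = 54°
rotate link 1 by -82°: θ ← 54° -82° = -28°
rotate link 1 by -64°: θ ← -28° -64° = -92°
h = r sin θ − e = -41.974415 − 12 = -53.974415
sin φ = h / L = -53.974415 / 256 = -0.21083756
φ = arcsin(-0.21083756) = -12.171440°

-12.1714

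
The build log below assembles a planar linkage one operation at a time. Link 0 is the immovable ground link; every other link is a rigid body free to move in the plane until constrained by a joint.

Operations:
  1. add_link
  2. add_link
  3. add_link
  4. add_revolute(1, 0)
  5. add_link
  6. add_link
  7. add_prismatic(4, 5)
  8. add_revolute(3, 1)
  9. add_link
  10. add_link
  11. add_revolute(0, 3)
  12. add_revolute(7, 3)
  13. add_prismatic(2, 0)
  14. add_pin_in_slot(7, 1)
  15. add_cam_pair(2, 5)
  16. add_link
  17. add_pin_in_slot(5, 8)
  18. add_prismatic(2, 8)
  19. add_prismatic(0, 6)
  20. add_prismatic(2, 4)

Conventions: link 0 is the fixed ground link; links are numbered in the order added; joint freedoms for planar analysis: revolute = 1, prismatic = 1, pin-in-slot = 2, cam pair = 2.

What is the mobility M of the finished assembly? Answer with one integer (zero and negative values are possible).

ground; <1,0,0>
#1 <2,0,0>
#2 <3,0,0>
#3 <4,0,0>
R:1↔0 J1 <4,1,0>
#4 <5,1,0>
#5 <6,1,0>
P:4↔5 J1 <6,2,0>
R:3↔1 J1 <6,3,0>
#6 <7,3,0>
#7 <8,3,0>
R:0↔3 J1 <8,4,0>
R:7↔3 J1 <8,5,0>
P:2↔0 J1 <8,6,0>
PS:7↔1 J2 <8,6,1>
C:2↔5 J2 <8,6,2>
#8 <9,6,2>
PS:5↔8 J2 <9,6,3>
P:2↔8 J1 <9,7,3>
P:0↔6 J1 <9,8,3>
P:2↔4 J1 <9,9,3>
3×8 − 2×9 − 1×3 = 3

M = 3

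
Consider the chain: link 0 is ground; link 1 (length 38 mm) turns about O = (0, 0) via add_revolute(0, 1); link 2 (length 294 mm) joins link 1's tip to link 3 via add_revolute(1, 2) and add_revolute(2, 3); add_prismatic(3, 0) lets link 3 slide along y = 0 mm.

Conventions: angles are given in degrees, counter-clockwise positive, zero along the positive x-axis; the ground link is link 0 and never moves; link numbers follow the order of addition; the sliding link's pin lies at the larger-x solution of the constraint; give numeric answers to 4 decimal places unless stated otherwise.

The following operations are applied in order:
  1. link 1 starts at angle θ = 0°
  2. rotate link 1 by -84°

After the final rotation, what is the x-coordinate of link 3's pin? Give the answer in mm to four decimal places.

geometry: r = 38 mm, L = 294 mm, e = 0 mm; θ starts at 0°
rotate link 1 by -84°: θ ← 0° -84° = -84°
crank pin P = (r cos θ, r sin θ) = (3.972082, -37.791832)
h = r sin θ − e = -37.791832 − 0 = -37.791832
x = r cos θ + √(L² − h²) = 3.972082 + 291.560933 = 295.533014

295.5330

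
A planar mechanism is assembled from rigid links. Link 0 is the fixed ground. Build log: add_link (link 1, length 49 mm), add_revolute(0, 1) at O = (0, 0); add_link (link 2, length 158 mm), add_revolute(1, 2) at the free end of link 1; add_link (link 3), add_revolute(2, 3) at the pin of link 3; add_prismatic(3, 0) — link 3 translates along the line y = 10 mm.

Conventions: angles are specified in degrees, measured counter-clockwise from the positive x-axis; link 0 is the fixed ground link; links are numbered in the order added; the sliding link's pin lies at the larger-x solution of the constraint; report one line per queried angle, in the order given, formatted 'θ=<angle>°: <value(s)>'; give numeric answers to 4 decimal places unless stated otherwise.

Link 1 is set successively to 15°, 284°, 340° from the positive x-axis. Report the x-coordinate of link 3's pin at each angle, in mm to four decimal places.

geometry: r = 49 mm, L = 158 mm, e = 10 mm
θ=15°: crank pin P = (r cos θ, r sin θ) = (47.330365, 12.682133)
θ=15°: h = r sin θ − e = 12.682133 − 10 = 2.682133
θ=15°: x = r cos θ + √(L² − h²) = 47.330365 + 157.977233 = 205.307599
θ=284°: crank pin P = (r cos θ, r sin θ) = (11.854173, -47.544491)
θ=284°: h = r sin θ − e = -47.544491 − 10 = -57.544491
θ=284°: x = r cos θ + √(L² − h²) = 11.854173 + 147.148332 = 159.002505
θ=340°: crank pin P = (r cos θ, r sin θ) = (46.044938, -16.758987)
θ=340°: h = r sin θ − e = -16.758987 − 10 = -26.758987
θ=340°: x = r cos θ + √(L² − h²) = 46.044938 + 155.717554 = 201.762492

θ=15°: 205.3076
θ=284°: 159.0025
θ=340°: 201.7625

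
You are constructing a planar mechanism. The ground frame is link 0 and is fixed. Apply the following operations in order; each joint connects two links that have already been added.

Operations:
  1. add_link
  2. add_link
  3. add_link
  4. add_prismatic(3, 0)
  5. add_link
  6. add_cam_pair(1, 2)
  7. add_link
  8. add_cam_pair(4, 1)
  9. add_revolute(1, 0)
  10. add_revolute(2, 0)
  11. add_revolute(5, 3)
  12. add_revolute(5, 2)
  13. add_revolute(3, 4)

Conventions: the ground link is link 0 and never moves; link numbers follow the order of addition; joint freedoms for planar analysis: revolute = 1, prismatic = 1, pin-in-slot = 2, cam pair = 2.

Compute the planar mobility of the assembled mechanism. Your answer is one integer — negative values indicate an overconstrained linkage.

L=1 J1=0 J2=0
add link → L=2 J1=0 J2=0
add link → L=3 J1=0 J2=0
add link → L=4 J1=0 J2=0
P@3,0 dof=1 J1 → L=4 J1=1 J2=0
add link → L=5 J1=1 J2=0
C@1,2 dof=2 J2 → L=5 J1=1 J2=1
add link → L=6 J1=1 J2=1
C@4,1 dof=2 J2 → L=6 J1=1 J2=2
R@1,0 dof=1 J1 → L=6 J1=2 J2=2
R@2,0 dof=1 J1 → L=6 J1=3 J2=2
R@5,3 dof=1 J1 → L=6 J1=4 J2=2
R@5,2 dof=1 J1 → L=6 J1=5 J2=2
R@3,4 dof=1 J1 → L=6 J1=6 J2=2
M=3(L−1)−2J1−J2=3·5−2·6−2=1

M = 1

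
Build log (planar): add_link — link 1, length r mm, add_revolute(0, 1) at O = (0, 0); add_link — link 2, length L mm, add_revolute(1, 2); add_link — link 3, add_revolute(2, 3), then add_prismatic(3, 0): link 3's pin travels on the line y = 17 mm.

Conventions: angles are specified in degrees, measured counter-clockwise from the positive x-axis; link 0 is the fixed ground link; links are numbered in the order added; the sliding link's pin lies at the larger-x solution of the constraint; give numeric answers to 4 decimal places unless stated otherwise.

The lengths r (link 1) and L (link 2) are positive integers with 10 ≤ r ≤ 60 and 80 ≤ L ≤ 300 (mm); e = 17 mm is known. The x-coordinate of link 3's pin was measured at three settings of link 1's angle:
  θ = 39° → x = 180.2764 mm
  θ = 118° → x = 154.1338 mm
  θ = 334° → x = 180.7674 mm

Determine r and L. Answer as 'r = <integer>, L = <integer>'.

constraint per measurement: (x − r cos θ)² + (r sin θ − e)² = L²
subtracting the θ₁ and θ₂ equations cancels the r² and L² terms:
r = (x₁² − x₂²) / (2[(x₁cos θ₁ + e sin θ₁) − (x₂cos θ₂ + e sin θ₂)]) = 21.0000 → r = 21
L² = (x₁ − r cos θ₁)² + (r sin θ₁ − e)² = 26896.0004 → L = 164.0000 → L = 164
check at θ₃=334°: x = 180.7674 (printed 180.7674) ✓

r = 21, L = 164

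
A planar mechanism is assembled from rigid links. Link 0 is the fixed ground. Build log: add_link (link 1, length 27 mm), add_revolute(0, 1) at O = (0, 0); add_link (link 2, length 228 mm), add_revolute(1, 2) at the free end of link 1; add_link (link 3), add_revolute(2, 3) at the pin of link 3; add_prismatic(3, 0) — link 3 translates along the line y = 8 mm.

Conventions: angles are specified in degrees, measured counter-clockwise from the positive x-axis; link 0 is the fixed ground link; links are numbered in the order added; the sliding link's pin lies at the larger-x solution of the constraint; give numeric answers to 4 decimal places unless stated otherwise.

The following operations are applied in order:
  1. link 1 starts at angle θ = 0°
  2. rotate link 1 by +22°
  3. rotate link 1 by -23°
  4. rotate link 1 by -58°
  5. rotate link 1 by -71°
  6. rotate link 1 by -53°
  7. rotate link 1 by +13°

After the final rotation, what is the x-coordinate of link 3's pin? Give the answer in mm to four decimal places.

geometry: r = 27 mm, L = 228 mm, e = 8 mm; θ starts at 0°
rotate link 1 by +22°: θ ← 0° +22° = 22°
rotate link 1 by -23°: θ ← 22° -23° = -1°
rotate link 1 by -58°: θ ← -1° -58° = -59°
rotate link 1 by -71°: θ ← -59° -71° = -130°
rotate link 1 by -53°: θ ← -130° -53° = -183°
rotate link 1 by +13°: θ ← -183° +13° = -170°
crank pin P = (r cos θ, r sin θ) = (-26.589809, -4.688501)
h = r sin θ − e = -4.688501 − 8 = -12.688501
x = r cos θ + √(L² − h²) = -26.589809 + 227.646660 = 201.056851

201.0569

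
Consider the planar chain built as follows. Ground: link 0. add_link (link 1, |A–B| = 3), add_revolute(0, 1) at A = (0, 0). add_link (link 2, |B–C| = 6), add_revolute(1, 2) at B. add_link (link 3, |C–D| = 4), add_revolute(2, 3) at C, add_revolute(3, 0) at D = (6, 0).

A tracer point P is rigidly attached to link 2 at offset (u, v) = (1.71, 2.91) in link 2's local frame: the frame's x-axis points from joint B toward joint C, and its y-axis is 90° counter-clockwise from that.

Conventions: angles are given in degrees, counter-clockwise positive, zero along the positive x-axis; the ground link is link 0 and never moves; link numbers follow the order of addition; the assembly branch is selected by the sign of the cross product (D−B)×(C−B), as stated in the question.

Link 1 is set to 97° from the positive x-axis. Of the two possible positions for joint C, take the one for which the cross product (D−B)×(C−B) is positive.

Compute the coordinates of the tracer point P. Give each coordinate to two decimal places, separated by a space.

A=(0,0), D=(6.00,0)
B = A + 3.00·(cos97°, sin97°) = (-0.3656, 2.9776)
|BD| = 7.0276
circle(B,6.00) ∩ circle(D,4.00): a=4.9368, h=3.4100
  candidates: C₊=(5.5510,3.9747) cross=23.964; C₋=(2.6613,-2.2029) cross=-23.964
  branch + wants cross > 0 → take C=(5.5510,3.9747) (cross=23.964)
ex = (C−B)/|BC| = (0.9861,0.1662); ey = (-0.1662,0.9861)
P = B + 1.71·ex + 2.91·ey = (0.8370,6.1313)

0.84 6.13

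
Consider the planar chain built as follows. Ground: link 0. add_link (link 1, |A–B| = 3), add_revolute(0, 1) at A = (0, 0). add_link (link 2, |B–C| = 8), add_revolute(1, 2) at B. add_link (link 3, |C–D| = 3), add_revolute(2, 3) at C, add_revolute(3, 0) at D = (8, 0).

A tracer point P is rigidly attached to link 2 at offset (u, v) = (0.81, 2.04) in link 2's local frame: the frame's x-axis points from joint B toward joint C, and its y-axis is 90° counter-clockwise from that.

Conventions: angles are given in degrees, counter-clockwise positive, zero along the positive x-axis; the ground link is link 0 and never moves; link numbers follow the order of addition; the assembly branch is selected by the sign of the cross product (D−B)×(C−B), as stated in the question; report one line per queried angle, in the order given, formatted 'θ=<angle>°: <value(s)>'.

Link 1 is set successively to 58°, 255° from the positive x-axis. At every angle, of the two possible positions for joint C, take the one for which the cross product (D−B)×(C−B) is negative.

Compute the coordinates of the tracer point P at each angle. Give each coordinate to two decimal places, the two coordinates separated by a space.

A=(0,0), D=(8.00,0)
θ=58°: B = A + 3.00·(cos58°, sin58°) = (1.5898, 2.5441)
θ=58°: |BD| = 6.8967
θ=58°: circle(B,8.00) ∩ circle(D,3.00): a=7.4358, h=2.9512
θ=58°:   candidates: C₊=(9.5898,2.5441) cross=20.353; C₋=(7.4124,-2.9419) cross=-20.353
θ=58°:   branch - wants cross < 0 → take C=(7.4124,-2.9419) (cross=-20.353)
θ=58°: ex = (C−B)/|BC| = (0.7278,-0.6858); ey = (0.6858,0.7278)
θ=58°: P = B + 0.81·ex + 2.04·ey = (3.5782,3.4735)
θ=255°: B = A + 3.00·(cos255°, sin255°) = (-0.7765, -2.8978)
θ=255°: |BD| = 9.2425
θ=255°: circle(B,8.00) ∩ circle(D,3.00): a=7.5966, h=2.5082
θ=255°:   candidates: C₊=(5.6507,1.8657) cross=23.182; C₋=(7.2235,-2.8978) cross=-23.182
θ=255°:   branch - wants cross < 0 → take C=(7.2235,-2.8978) (cross=-23.182)
θ=255°: ex = (C−B)/|BC| = (1.0000,-0.0000); ey = (0.0000,1.0000)
θ=255°: P = B + 0.81·ex + 2.04·ey = (0.0335,-0.8578)

θ=58°: 3.58 3.47
θ=255°: 0.03 -0.86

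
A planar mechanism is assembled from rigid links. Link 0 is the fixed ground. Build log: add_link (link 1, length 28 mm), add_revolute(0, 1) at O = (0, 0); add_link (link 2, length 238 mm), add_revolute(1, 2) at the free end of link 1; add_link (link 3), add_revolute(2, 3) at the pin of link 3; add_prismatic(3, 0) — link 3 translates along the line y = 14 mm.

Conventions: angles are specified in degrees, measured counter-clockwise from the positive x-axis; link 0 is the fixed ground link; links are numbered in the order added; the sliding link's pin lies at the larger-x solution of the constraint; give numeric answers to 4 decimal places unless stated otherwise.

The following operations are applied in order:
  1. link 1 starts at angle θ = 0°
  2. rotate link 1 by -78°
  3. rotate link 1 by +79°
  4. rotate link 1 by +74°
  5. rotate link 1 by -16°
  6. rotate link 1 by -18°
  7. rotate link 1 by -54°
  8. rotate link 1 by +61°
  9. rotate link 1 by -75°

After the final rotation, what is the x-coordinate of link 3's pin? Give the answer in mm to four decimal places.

geometry: r = 28 mm, L = 238 mm, e = 14 mm; θ starts at 0°
rotate link 1 by -78°: θ ← 0° -78° = -78°
rotate link 1 by +79°: θ ← -78° +79° = 1°
rotate link 1 by +74°: θ ← 1° +74° = 75°
rotate link 1 by -16°: θ ← 75° -16° = 59°
rotate link 1 by -18°: θ ← 59° -18° = 41°
rotate link 1 by -54°: θ ← 41° -54° = -13°
rotate link 1 by +61°: θ ← -13° +61° = 48°
rotate link 1 by -75°: θ ← 48° -75° = -27°
crank pin P = (r cos θ, r sin θ) = (24.948183, -12.711734)
h = r sin θ − e = -12.711734 − 14 = -26.711734
x = r cos θ + √(L² − h²) = 24.948183 + 236.496265 = 261.444447

261.4444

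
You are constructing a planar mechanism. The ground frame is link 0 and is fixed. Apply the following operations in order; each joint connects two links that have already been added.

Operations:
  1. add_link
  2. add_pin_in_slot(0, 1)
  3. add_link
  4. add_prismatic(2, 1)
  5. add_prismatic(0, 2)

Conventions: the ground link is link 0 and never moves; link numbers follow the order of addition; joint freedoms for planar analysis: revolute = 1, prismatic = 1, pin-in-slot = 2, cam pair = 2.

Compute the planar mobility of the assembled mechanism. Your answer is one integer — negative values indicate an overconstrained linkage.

L=1 J1=0 J2=0
add link → L=2 J1=0 J2=0
PS@0,1 dof=2 J2 → L=2 J1=0 J2=1
add link → L=3 J1=0 J2=1
P@2,1 dof=1 J1 → L=3 J1=1 J2=1
P@0,2 dof=1 J1 → L=3 J1=2 J2=1
M=3(L−1)−2J1−J2=3·2−2·2−1=1

M = 1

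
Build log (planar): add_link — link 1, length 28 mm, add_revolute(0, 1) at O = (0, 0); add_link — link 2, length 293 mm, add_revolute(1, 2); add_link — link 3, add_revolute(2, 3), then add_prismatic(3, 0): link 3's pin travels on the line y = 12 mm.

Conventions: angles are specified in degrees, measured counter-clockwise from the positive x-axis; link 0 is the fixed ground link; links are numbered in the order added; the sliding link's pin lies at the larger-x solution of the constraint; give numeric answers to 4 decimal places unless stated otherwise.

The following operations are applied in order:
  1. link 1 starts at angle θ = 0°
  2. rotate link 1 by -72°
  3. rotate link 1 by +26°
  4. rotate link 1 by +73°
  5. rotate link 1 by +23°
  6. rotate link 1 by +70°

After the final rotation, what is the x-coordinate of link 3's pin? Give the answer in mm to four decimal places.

geometry: r = 28 mm, L = 293 mm, e = 12 mm; θ starts at 0°
rotate link 1 by -72°: θ ← 0° -72° = -72°
rotate link 1 by +26°: θ ← -72° +26° = -46°
rotate link 1 by +73°: θ ← -46° +73° = 27°
rotate link 1 by +23°: θ ← 27° +23° = 50°
rotate link 1 by +70°: θ ← 50° +70° = 120°
crank pin P = (r cos θ, r sin θ) = (-14.000000, 24.248711)
h = r sin θ − e = 24.248711 − 12 = 12.248711
x = r cos θ + √(L² − h²) = -14.000000 + 292.743863 = 278.743863

278.7439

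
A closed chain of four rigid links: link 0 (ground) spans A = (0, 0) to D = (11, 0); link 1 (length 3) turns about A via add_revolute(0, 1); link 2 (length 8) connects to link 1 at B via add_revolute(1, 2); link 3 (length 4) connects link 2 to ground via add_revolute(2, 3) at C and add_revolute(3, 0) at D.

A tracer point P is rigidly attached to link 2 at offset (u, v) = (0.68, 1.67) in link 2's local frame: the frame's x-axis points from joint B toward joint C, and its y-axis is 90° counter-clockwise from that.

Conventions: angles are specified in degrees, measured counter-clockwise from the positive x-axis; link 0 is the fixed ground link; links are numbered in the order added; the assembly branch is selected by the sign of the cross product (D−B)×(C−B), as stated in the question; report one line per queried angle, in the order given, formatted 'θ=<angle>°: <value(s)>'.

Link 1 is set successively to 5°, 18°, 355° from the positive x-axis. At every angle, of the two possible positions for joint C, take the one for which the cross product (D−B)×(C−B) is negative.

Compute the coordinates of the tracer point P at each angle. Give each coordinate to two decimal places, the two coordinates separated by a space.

A=(0,0), D=(11.00,0)
θ=5°: B = A + 3.00·(cos5°, sin5°) = (2.9886, 0.2615)
θ=5°: |BD| = 8.0157
θ=5°: circle(B,8.00) ∩ circle(D,4.00): a=7.0020, h=3.8694
θ=5°:   candidates: C₊=(10.1130,3.9004) cross=31.016; C₋=(9.8606,-3.8343) cross=-31.016
θ=5°:   branch - wants cross < 0 → take C=(9.8606,-3.8343) (cross=-31.016)
θ=5°: ex = (C−B)/|BC| = (0.8590,-0.5120); ey = (0.5120,0.8590)
θ=5°: P = B + 0.68·ex + 1.67·ey = (4.4277,1.3479)
θ=18°: B = A + 3.00·(cos18°, sin18°) = (2.8532, 0.9271)
θ=18°: |BD| = 8.1994
θ=18°: circle(B,8.00) ∩ circle(D,4.00): a=7.0267, h=3.8242
θ=18°:   candidates: C₊=(10.2672,3.9323) cross=31.357; C₋=(9.4025,-3.6671) cross=-31.357
θ=18°:   branch - wants cross < 0 → take C=(9.4025,-3.6671) (cross=-31.357)
θ=18°: ex = (C−B)/|BC| = (0.8187,-0.5743); ey = (0.5743,0.8187)
θ=18°: P = B + 0.68·ex + 1.67·ey = (4.3689,1.9037)
θ=355°: B = A + 3.00·(cos355°, sin355°) = (2.9886, -0.2615)
θ=355°: |BD| = 8.0157
θ=355°: circle(B,8.00) ∩ circle(D,4.00): a=7.0020, h=3.8694
θ=355°:   candidates: C₊=(9.8606,3.8343) cross=31.016; C₋=(10.1130,-3.9004) cross=-31.016
θ=355°:   branch - wants cross < 0 → take C=(10.1130,-3.9004) (cross=-31.016)
θ=355°: ex = (C−B)/|BC| = (0.8906,-0.4549); ey = (0.4549,0.8906)
θ=355°: P = B + 0.68·ex + 1.67·ey = (4.3538,0.9165)

θ=5°: 4.43 1.35
θ=18°: 4.37 1.90
θ=355°: 4.35 0.92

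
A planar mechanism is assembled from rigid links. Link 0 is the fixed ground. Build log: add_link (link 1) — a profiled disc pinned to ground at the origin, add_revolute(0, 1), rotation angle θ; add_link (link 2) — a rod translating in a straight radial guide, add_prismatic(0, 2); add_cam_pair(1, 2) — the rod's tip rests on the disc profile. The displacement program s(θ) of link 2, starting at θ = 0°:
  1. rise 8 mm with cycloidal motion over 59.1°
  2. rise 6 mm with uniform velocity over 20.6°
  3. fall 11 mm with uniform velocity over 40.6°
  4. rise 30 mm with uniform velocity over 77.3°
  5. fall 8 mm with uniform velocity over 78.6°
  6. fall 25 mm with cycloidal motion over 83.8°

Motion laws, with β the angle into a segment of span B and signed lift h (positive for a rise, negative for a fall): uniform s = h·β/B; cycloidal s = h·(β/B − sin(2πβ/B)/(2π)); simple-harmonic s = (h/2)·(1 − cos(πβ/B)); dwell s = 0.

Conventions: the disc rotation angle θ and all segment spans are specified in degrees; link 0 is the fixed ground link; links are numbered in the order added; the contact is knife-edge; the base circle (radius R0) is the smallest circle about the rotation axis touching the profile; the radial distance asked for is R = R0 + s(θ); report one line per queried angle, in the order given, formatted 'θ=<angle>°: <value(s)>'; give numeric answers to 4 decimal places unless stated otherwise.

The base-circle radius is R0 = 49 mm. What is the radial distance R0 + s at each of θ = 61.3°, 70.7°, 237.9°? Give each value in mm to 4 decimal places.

seg 1 [0°–59.1°] cycloidal, h=8: full span → s += 8 → s = 8.0000
seg 2 [59.1°–79.7°] uniform, h=6: θ=61.3° here. β=2.2, B=20.6. 6·2.2/20.6 = 0.6408 → s = 8.6408
seg 2 [59.1°–79.7°] uniform, h=6: θ=70.7° here. β=11.6, B=20.6. 6·11.6/20.6 = 3.3786 → s = 11.3786
seg 2 [59.1°–79.7°] uniform, h=6: full span → s += 6 → s = 14.0000
seg 3 [79.7°–120.3°] uniform, h=-11: full span → s += -11 → s = 3.0000
seg 4 [120.3°–197.6°] uniform, h=30: full span → s += 30 → s = 33.0000
seg 5 [197.6°–276.2°] uniform, h=-8: θ=237.9° here. β=40.3, B=78.6. -8·40.3/78.6 = -4.1018 → s = 28.8982
θ=61.3°: R = R0 + s = 49 + 8.6408 = 57.6408
θ=70.7°: R = R0 + s = 49 + 11.3786 = 60.3786
θ=237.9°: R = R0 + s = 49 + 28.8982 = 77.8982

θ=61.3°: 57.6408
θ=70.7°: 60.3786
θ=237.9°: 77.8982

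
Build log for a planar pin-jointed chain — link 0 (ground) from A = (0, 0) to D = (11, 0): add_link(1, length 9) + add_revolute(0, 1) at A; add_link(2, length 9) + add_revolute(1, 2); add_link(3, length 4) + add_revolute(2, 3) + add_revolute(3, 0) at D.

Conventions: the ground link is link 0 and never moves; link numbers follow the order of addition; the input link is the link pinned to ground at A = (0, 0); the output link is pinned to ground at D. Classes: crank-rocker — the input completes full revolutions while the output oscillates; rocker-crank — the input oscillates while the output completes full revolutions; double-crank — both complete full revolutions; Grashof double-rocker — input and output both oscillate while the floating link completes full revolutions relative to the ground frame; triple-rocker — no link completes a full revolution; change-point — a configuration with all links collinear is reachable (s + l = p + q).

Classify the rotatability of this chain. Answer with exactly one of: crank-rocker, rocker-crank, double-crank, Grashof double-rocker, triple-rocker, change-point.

lengths: ground=11, input=9, coupler=9, output=4
sorted: s=4 (shortest), l=11 (longest), p+q=18
s + l = 15 vs p + q = 18
s + l < p + q (Grashof) with shortest = output link → rocker-crank

rocker-crank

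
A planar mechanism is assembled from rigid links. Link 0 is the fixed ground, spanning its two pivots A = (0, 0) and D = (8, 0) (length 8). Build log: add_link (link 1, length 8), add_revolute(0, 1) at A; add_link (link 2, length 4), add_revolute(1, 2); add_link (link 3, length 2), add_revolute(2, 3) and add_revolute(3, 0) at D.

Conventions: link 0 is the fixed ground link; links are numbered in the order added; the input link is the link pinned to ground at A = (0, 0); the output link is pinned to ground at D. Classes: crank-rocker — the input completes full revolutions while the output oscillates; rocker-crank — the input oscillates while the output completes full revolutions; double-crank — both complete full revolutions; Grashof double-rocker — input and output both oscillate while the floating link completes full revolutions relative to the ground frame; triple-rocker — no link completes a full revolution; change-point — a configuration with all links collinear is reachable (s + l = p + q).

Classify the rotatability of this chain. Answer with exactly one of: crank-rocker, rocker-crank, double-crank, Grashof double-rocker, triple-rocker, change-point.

lengths: ground=8, input=8, coupler=4, output=2
sorted: s=2 (shortest), l=8 (longest), p+q=12
s + l = 10 vs p + q = 12
s + l < p + q (Grashof) with shortest = output link → rocker-crank

rocker-crank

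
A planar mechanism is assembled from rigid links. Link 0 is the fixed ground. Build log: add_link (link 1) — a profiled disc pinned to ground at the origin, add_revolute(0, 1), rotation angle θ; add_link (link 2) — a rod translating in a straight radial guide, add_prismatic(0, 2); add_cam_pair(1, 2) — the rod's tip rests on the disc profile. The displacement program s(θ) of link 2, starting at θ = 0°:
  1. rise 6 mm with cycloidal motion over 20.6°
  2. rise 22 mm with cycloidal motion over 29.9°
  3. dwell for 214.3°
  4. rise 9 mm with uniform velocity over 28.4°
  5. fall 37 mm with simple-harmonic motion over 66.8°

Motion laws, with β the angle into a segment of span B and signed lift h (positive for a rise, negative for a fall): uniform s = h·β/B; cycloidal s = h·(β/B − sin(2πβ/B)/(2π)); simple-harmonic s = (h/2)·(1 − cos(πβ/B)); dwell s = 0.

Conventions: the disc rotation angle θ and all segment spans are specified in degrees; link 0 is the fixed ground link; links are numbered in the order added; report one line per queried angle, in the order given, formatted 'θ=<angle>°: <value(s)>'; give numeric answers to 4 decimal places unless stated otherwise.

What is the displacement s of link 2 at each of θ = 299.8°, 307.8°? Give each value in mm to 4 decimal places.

seg 1 [0°–20.6°] cycloidal, h=6: full span → s += 6 → s = 6.0000
seg 2 [20.6°–50.5°] cycloidal, h=22: full span → s += 22 → s = 28.0000
seg 3 [50.5°–264.8°] dwell: s stays 28.0000
seg 4 [264.8°–293.2°] uniform, h=9: full span → s += 9 → s = 37.0000
seg 5 [293.2°–360°] simple-harmonic, h=-37: θ=299.8° here. β=6.6, B=66.8. -37/2·(1 − cos(π·0.0988)) = -0.8841 → s = 36.1159
seg 5 [293.2°–360°] simple-harmonic, h=-37: θ=307.8° here. β=14.6, B=66.8. -37/2·(1 − cos(π·0.2186)) = -4.1924 → s = 32.8076

θ=299.8°: 36.1159
θ=307.8°: 32.8076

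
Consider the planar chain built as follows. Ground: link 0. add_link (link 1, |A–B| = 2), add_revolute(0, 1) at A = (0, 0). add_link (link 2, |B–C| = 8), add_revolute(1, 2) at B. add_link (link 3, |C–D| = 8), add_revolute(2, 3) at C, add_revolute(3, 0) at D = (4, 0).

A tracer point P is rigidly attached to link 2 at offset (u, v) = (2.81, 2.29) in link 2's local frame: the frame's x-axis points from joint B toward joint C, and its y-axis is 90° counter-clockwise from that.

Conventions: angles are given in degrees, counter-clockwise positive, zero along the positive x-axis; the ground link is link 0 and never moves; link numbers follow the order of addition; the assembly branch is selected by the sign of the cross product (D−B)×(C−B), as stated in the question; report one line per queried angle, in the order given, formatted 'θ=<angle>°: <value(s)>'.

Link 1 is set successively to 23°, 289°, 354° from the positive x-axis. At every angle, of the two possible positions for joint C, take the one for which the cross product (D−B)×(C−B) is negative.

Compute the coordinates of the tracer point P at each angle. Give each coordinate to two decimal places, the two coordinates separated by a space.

A=(0,0), D=(4.00,0)
θ=23°: B = A + 2.00·(cos23°, sin23°) = (1.8410, 0.7815)
θ=23°: |BD| = 2.2961
θ=23°: circle(B,8.00) ∩ circle(D,8.00): a=1.1480, h=7.9172
θ=23°:   candidates: C₊=(5.6151,7.8353) cross=18.178; C₋=(0.2259,-7.0538) cross=-18.178
θ=23°:   branch - wants cross < 0 → take C=(0.2259,-7.0538) (cross=-18.178)
θ=23°: ex = (C−B)/|BC| = (-0.2019,-0.9794); ey = (0.9794,-0.2019)
θ=23°: P = B + 2.81·ex + 2.29·ey = (3.5165,-2.4330)
θ=289°: B = A + 2.00·(cos289°, sin289°) = (0.6511, -1.8910)
θ=289°: |BD| = 3.8459
θ=289°: circle(B,8.00) ∩ circle(D,8.00): a=1.9229, h=7.7655
θ=289°:   candidates: C₊=(-1.4927,5.8164) cross=29.865; C₋=(6.1439,-7.7074) cross=-29.865
θ=289°:   branch - wants cross < 0 → take C=(6.1439,-7.7074) (cross=-29.865)
θ=289°: ex = (C−B)/|BC| = (0.6866,-0.7270); ey = (0.7270,0.6866)
θ=289°: P = B + 2.81·ex + 2.29·ey = (4.2454,-2.3617)
θ=354°: B = A + 2.00·(cos354°, sin354°) = (1.9890, -0.2091)
θ=354°: |BD| = 2.0218
θ=354°: circle(B,8.00) ∩ circle(D,8.00): a=1.0109, h=7.9359
θ=354°:   candidates: C₊=(2.1739,7.7888) cross=16.045; C₋=(3.8151,-7.9979) cross=-16.045
θ=354°:   branch - wants cross < 0 → take C=(3.8151,-7.9979) (cross=-16.045)
θ=354°: ex = (C−B)/|BC| = (0.2283,-0.9736); ey = (0.9736,0.2283)
θ=354°: P = B + 2.81·ex + 2.29·ey = (4.8600,-2.4222)

θ=23°: 3.52 -2.43
θ=289°: 4.25 -2.36
θ=354°: 4.86 -2.42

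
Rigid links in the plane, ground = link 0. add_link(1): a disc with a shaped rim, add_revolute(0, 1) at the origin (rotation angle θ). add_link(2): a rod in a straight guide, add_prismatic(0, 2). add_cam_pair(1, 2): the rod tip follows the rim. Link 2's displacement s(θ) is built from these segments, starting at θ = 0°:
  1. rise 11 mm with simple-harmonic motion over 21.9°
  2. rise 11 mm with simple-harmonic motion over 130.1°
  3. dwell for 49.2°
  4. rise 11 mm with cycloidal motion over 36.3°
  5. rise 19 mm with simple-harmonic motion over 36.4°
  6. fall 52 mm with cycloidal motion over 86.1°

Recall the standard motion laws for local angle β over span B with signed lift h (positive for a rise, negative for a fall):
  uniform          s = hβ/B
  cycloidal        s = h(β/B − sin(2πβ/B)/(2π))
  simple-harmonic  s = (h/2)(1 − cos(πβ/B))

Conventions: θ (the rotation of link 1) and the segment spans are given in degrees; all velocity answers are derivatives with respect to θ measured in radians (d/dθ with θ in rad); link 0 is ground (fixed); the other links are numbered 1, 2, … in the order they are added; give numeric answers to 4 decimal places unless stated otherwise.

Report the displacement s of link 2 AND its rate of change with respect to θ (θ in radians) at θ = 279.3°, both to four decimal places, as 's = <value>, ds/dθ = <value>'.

segment 1 (0° to 21.9°, simple-harmonic, h = 11) is passed completely: s = 0.0000 + (11) = 11.0000
segment 2 (21.9° to 152°, simple-harmonic, h = 11) is passed completely: s = 11.0000 + (11) = 22.0000
segment 3 (152° to 201.2°, dwell): s unchanged at 22.0000
segment 4 (201.2° to 237.5°, cycloidal, h = 11) is passed completely: s = 22.0000 + (11) = 33.0000
segment 5 (237.5° to 273.9°, simple-harmonic, h = 19) is passed completely: s = 33.0000 + (19) = 52.0000
θ = 279.3° falls in segment 6 (273.9° to 360°, cycloidal, h = -52): β = 279.3 − 273.9 = 5.4°, B = 86.1°; Δs = -52·(0.0627 − sin(2π·0.0627)/(2π)) = -0.0838; s = 52.0000 − 0.0838 = 51.9162
velocity in seg [273.9°–360°] (cycloidal), θ in radians: β = 5.4° = 0.0942 rad, B = 86.1° = 1.5027 rad; ds/dθ = (h/B)(1 − cos(2πβ/B)) = ((-52)/1.5027)(1 − cos(2π·0.0627)) = -2.652201 mm/rad

s = 51.9162, ds/dθ = -2.6522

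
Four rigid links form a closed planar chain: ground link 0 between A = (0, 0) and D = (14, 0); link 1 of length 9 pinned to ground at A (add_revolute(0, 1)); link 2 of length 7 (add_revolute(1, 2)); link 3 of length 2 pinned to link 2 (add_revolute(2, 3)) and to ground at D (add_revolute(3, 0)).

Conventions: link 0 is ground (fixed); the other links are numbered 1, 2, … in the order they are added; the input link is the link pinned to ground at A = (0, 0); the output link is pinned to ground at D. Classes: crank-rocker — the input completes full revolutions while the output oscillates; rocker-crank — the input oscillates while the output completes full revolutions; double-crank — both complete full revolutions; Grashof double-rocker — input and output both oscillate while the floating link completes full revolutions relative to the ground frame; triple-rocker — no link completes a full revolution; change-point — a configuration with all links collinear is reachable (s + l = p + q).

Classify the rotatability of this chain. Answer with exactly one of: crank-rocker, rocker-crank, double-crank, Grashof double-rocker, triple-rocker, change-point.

lengths: ground=14, input=9, coupler=7, output=2
sorted: s=2 (shortest), l=14 (longest), p+q=16
s + l = 16 vs p + q = 16
s + l = p + q → change-point (collinear configuration reachable)

change-point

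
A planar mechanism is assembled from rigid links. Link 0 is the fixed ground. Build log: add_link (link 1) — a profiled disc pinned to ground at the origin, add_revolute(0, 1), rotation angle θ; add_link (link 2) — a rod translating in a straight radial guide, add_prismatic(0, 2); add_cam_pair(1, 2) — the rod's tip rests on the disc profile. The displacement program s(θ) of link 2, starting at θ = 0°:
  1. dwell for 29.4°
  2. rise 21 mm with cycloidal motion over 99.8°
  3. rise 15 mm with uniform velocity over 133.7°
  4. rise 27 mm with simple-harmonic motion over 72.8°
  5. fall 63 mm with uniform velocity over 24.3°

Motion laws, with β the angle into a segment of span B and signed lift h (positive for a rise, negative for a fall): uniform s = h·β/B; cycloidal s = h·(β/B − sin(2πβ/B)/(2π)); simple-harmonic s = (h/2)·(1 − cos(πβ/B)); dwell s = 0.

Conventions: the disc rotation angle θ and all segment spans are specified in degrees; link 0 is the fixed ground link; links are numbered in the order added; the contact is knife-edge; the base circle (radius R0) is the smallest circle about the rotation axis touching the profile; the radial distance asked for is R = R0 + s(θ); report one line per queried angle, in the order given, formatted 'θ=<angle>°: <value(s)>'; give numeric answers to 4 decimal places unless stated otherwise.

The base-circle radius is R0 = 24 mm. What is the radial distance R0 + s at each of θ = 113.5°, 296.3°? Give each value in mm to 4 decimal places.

seg 1 [0°–29.4°] dwell: s stays 0.0000
seg 2 [29.4°–129.2°] cycloidal, h=21: θ=113.5° here. β=84.1, B=99.8. 21·(0.8427 − sin(2π·0.8427)/(2π)) = 20.4877 → s = 20.4877
seg 2 [29.4°–129.2°] cycloidal, h=21: full span → s += 21 → s = 21.0000
seg 3 [129.2°–262.9°] uniform, h=15: full span → s += 15 → s = 36.0000
seg 4 [262.9°–335.7°] simple-harmonic, h=27: θ=296.3° here. β=33.4, B=72.8. 27/2·(1 − cos(π·0.4588)) = 11.7572 → s = 47.7572
θ=113.5°: R = R0 + s = 24 + 20.4877 = 44.4877
θ=296.3°: R = R0 + s = 24 + 47.7572 = 71.7572

θ=113.5°: 44.4877
θ=296.3°: 71.7572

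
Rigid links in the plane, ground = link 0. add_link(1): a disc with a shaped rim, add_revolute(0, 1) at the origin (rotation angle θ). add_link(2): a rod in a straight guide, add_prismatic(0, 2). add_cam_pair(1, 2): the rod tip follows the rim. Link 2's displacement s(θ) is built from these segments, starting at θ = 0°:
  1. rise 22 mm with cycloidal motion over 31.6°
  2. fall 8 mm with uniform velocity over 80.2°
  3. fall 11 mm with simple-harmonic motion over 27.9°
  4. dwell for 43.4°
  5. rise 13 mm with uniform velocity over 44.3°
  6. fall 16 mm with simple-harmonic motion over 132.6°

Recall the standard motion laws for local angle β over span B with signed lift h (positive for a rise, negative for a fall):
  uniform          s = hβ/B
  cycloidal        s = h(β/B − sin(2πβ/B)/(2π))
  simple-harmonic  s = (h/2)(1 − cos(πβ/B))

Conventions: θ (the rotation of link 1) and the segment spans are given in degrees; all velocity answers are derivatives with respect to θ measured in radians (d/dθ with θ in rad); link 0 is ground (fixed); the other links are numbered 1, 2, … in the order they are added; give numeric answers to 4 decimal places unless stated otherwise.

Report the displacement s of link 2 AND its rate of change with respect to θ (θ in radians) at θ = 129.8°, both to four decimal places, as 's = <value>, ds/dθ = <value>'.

segment 1 (0° to 31.6°, cycloidal, h = 22) is passed completely: s = 0.0000 + (22) = 22.0000
segment 2 (31.6° to 111.8°, uniform, h = -8) is passed completely: s = 22.0000 + (-8) = 14.0000
θ = 129.8° falls in segment 3 (111.8° to 139.7°, simple-harmonic, h = -11): β = 129.8 − 111.8 = 18°, B = 27.9°; Δs = -11/2·(1 − cos(π·0.6452)) = -7.9222; s = 14.0000 − 7.9222 = 6.0778
velocity in seg [111.8°–139.7°] (simple-harmonic), θ in radians: β = 18° = 0.3142 rad, B = 27.9° = 0.4869 rad; ds/dθ = (πh/(2B)) sin(πβ/B) = (π·(-11)/(2·0.4869)) sin(π·0.6452) = -31.857580 mm/rad

s = 6.0778, ds/dθ = -31.8576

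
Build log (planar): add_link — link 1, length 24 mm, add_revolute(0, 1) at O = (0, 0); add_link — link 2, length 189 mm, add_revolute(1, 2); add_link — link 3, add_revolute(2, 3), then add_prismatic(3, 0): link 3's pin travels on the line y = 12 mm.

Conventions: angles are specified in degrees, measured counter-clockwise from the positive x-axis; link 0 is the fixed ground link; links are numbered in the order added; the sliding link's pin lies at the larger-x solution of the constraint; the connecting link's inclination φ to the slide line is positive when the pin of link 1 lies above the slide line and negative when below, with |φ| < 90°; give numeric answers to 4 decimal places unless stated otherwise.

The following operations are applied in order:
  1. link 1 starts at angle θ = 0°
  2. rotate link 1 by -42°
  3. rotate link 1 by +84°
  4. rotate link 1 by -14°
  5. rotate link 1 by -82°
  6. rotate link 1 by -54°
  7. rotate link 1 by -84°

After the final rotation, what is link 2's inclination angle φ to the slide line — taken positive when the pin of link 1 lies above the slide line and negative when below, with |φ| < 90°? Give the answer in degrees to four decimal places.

geometry: r = 24 mm, L = 189 mm, e = 12 mm; θ starts at 0°
rotate link 1 by -42°: θ ← 0° -42° = -42°
rotate link 1 by +84°: θ ← -42° +84° = 42°
rotate link 1 by -14°: θ ← 42° -14° = 28°
rotate link 1 by -82°: θ ← 28° -82° = -54°
rotate link 1 by -54°: θ ← -54° -54° = -108°
rotate link 1 by -84°: θ ← -108° -84° = -192°
h = r sin θ − e = 4.989881 − 12 = -7.010119
sin φ = h / L = -7.010119 / 189 = -0.03709058
φ = arcsin(-0.03709058) = -2.125621°

-2.1256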